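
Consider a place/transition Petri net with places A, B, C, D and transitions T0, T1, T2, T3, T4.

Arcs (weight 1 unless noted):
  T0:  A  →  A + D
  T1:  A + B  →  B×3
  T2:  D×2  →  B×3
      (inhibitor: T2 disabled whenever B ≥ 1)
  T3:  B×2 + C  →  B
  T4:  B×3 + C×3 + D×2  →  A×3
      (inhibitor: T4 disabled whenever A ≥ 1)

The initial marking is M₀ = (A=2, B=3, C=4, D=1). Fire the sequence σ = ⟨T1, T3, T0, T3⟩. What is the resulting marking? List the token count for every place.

(A=1, B=3, C=2, D=2)

step 1: fire T1:  (A=2, B=3, C=4, D=1) → (A=1, B=5, C=4, D=1)
step 2: fire T3:  (A=1, B=5, C=4, D=1) → (A=1, B=4, C=3, D=1)
step 3: fire T0:  (A=1, B=4, C=3, D=1) → (A=1, B=4, C=3, D=2)
step 4: fire T3:  (A=1, B=4, C=3, D=2) → (A=1, B=3, C=2, D=2)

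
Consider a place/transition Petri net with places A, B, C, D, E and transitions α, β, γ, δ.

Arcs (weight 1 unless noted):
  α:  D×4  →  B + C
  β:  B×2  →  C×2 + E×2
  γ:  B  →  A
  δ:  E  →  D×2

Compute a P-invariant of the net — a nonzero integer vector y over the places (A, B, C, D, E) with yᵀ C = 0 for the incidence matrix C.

Incidence matrix C (rows=places, cols=transitions):
        α    β    γ    δ
    A   0    0    1    0
    B   1   -2   -1    0
    C   1    2    0    0
    D  -4    0    0    2
    E   0    2    0   -1

Candidate y = [3, 3, 1, 1, 2]; check y·C column-wise:
  col α: 3·0 + 3·1 + 1·1 + 1·-4 + 2·0 = 0
  col β: 3·0 + 3·-2 + 1·2 + 1·0 + 2·2 = 0
  col γ: 3·1 + 3·-1 + 1·0 + 1·0 + 2·0 = 0
  col δ: 3·0 + 3·0 + 1·0 + 1·2 + 2·-1 = 0

y = (A:3, B:3, C:1, D:1, E:2)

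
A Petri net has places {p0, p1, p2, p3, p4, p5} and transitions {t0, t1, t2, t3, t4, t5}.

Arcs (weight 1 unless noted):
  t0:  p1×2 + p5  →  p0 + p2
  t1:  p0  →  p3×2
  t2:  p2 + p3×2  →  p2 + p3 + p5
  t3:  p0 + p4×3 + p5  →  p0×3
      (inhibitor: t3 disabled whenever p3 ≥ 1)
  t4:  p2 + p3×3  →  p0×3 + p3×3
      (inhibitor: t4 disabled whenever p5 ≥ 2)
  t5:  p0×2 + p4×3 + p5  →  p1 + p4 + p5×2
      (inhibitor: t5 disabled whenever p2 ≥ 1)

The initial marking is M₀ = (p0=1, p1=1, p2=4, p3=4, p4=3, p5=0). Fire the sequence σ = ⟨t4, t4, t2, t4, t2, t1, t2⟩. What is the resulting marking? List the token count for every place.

step 1: fire t4:  (p0=1, p1=1, p2=4, p3=4, p4=3, p5=0) → (p0=4, p1=1, p2=3, p3=4, p4=3, p5=0)
step 2: fire t4:  (p0=4, p1=1, p2=3, p3=4, p4=3, p5=0) → (p0=7, p1=1, p2=2, p3=4, p4=3, p5=0)
step 3: fire t2:  (p0=7, p1=1, p2=2, p3=4, p4=3, p5=0) → (p0=7, p1=1, p2=2, p3=3, p4=3, p5=1)
step 4: fire t4:  (p0=7, p1=1, p2=2, p3=3, p4=3, p5=1) → (p0=10, p1=1, p2=1, p3=3, p4=3, p5=1)
step 5: fire t2:  (p0=10, p1=1, p2=1, p3=3, p4=3, p5=1) → (p0=10, p1=1, p2=1, p3=2, p4=3, p5=2)
step 6: fire t1:  (p0=10, p1=1, p2=1, p3=2, p4=3, p5=2) → (p0=9, p1=1, p2=1, p3=4, p4=3, p5=2)
step 7: fire t2:  (p0=9, p1=1, p2=1, p3=4, p4=3, p5=2) → (p0=9, p1=1, p2=1, p3=3, p4=3, p5=3)

(p0=9, p1=1, p2=1, p3=3, p4=3, p5=3)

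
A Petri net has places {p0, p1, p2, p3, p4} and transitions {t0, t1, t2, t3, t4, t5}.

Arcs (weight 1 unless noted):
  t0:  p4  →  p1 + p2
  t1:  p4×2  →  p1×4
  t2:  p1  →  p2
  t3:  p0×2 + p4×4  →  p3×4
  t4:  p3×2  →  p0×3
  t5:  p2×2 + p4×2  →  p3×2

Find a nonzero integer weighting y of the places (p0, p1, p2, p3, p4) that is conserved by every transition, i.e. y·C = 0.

y = (p0:2, p1:1, p2:1, p3:3, p4:2)

Incidence matrix C (rows=places, cols=transitions):
       t0   t1   t2   t3   t4   t5
   p0   0    0    0   -2    3    0
   p1   1    4   -1    0    0    0
   p2   1    0    1    0    0   -2
   p3   0    0    0    4   -2    2
   p4  -1   -2    0   -4    0   -2

Candidate y = [2, 1, 1, 3, 2]; check y·C column-wise:
  col t0: 2·0 + 1·1 + 1·1 + 3·0 + 2·-1 = 0
  col t1: 2·0 + 1·4 + 1·0 + 3·0 + 2·-2 = 0
  col t2: 2·0 + 1·-1 + 1·1 + 3·0 + 2·0 = 0
  col t3: 2·-2 + 1·0 + 1·0 + 3·4 + 2·-4 = 0
  col t4: 2·3 + 1·0 + 1·0 + 3·-2 + 2·0 = 0
  col t5: 2·0 + 1·0 + 1·-2 + 3·2 + 2·-2 = 0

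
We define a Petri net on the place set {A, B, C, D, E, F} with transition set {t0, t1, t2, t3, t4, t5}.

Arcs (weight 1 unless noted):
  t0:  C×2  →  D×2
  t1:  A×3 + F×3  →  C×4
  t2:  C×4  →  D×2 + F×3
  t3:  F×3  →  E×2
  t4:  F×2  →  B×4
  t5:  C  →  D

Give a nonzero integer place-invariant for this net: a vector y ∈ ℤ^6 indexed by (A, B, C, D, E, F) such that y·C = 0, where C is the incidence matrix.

y = (A:2, B:1, C:3, D:3, E:3, F:2)

Incidence matrix C (rows=places, cols=transitions):
       t0   t1   t2   t3   t4   t5
    A   0   -3    0    0    0    0
    B   0    0    0    0    4    0
    C  -2    4   -4    0    0   -1
    D   2    0    2    0    0    1
    E   0    0    0    2    0    0
    F   0   -3    3   -3   -2    0

Candidate y = [2, 1, 3, 3, 3, 2]; check y·C column-wise:
  col t0: 2·0 + 1·0 + 3·-2 + 3·2 + 3·0 + 2·0 = 0
  col t1: 2·-3 + 1·0 + 3·4 + 3·0 + 3·0 + 2·-3 = 0
  col t2: 2·0 + 1·0 + 3·-4 + 3·2 + 3·0 + 2·3 = 0
  col t3: 2·0 + 1·0 + 3·0 + 3·0 + 3·2 + 2·-3 = 0
  col t4: 2·0 + 1·4 + 3·0 + 3·0 + 3·0 + 2·-2 = 0
  col t5: 2·0 + 1·0 + 3·-1 + 3·1 + 3·0 + 2·0 = 0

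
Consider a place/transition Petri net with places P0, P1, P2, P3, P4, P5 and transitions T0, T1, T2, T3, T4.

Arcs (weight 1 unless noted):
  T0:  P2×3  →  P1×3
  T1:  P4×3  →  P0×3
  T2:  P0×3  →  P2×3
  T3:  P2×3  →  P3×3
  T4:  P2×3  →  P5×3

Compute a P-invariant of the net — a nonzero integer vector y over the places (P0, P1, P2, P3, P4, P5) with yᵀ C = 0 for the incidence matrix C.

Incidence matrix C (rows=places, cols=transitions):
       T0   T1   T2   T3   T4
   P0   0    3   -3    0    0
   P1   3    0    0    0    0
   P2  -3    0    3   -3   -3
   P3   0    0    0    3    0
   P4   0   -3    0    0    0
   P5   0    0    0    0    3

Candidate y = [1, 1, 1, 1, 1, 1]; check y·C column-wise:
  col T0: 1·0 + 1·3 + 1·-3 + 1·0 + 1·0 + 1·0 = 0
  col T1: 1·3 + 1·0 + 1·0 + 1·0 + 1·-3 + 1·0 = 0
  col T2: 1·-3 + 1·0 + 1·3 + 1·0 + 1·0 + 1·0 = 0
  col T3: 1·0 + 1·0 + 1·-3 + 1·3 + 1·0 + 1·0 = 0
  col T4: 1·0 + 1·0 + 1·-3 + 1·0 + 1·0 + 1·3 = 0

y = (P0:1, P1:1, P2:1, P3:1, P4:1, P5:1)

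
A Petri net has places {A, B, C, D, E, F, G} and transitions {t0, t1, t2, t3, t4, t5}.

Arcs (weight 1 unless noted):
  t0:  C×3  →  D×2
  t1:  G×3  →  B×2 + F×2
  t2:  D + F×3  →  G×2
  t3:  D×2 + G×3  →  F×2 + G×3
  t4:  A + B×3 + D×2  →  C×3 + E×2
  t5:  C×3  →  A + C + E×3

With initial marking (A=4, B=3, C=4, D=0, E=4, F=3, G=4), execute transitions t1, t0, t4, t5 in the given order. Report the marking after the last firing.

step 1: fire t1:  (A=4, B=3, C=4, D=0, E=4, F=3, G=4) → (A=4, B=5, C=4, D=0, E=4, F=5, G=1)
step 2: fire t0:  (A=4, B=5, C=4, D=0, E=4, F=5, G=1) → (A=4, B=5, C=1, D=2, E=4, F=5, G=1)
step 3: fire t4:  (A=4, B=5, C=1, D=2, E=4, F=5, G=1) → (A=3, B=2, C=4, D=0, E=6, F=5, G=1)
step 4: fire t5:  (A=3, B=2, C=4, D=0, E=6, F=5, G=1) → (A=4, B=2, C=2, D=0, E=9, F=5, G=1)

(A=4, B=2, C=2, D=0, E=9, F=5, G=1)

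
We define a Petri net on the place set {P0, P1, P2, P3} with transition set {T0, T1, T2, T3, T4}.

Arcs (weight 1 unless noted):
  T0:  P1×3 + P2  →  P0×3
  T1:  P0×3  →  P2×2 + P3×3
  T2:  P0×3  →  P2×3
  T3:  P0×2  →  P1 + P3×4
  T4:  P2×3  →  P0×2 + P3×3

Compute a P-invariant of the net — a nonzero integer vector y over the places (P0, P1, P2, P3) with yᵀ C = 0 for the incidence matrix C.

Incidence matrix C (rows=places, cols=transitions):
       T0   T1   T2   T3   T4
   P0   3   -3   -3   -2    2
   P1  -3    0    0    1    0
   P2  -1    2    3    0   -3
   P3   0    3    0    4    3

Candidate y = [3, 2, 3, 1]; check y·C column-wise:
  col T0: 3·3 + 2·-3 + 3·-1 + 1·0 = 0
  col T1: 3·-3 + 2·0 + 3·2 + 1·3 = 0
  col T2: 3·-3 + 2·0 + 3·3 + 1·0 = 0
  col T3: 3·-2 + 2·1 + 3·0 + 1·4 = 0
  col T4: 3·2 + 2·0 + 3·-3 + 1·3 = 0

y = (P0:3, P1:2, P2:3, P3:1)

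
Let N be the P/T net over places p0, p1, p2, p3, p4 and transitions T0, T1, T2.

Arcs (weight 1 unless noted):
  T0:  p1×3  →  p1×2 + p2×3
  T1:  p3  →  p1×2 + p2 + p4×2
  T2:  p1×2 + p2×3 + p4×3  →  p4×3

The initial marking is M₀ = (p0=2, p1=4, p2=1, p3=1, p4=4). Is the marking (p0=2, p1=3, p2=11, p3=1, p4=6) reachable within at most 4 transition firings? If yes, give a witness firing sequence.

depth 0: 1 marking
depth 1: 3 markings reached so far
depth 2: 6 markings reached so far
depth 3: 9 markings reached so far
depth 4: 11 markings reached so far
target is not among the 11 markings reachable within 4 steps

NO — not reachable within 4 firings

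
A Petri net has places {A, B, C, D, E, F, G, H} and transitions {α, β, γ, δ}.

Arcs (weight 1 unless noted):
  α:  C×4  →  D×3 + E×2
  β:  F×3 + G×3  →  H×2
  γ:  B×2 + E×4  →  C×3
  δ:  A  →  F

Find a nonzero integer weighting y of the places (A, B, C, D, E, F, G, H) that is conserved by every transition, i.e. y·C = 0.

y = (A:0, B:9, C:6, D:8, E:0, F:0, G:0, H:0)

Incidence matrix C (rows=places, cols=transitions):
        α    β    γ    δ
    A   0    0    0   -1
    B   0    0   -2    0
    C  -4    0    3    0
    D   3    0    0    0
    E   2    0   -4    0
    F   0   -3    0    1
    G   0   -3    0    0
    H   0    2    0    0

Candidate y = [0, 9, 6, 8, 0, 0, 0, 0]; check y·C column-wise:
  col α: 9·0 + 6·-4 + 8·3 + 0·2 = 0
  col β: 9·0 + 6·0 + 8·0 + 0·-3 + 0·-3 + 0·2 = 0
  col γ: 9·-2 + 6·3 + 8·0 + 0·-4 = 0
  col δ: 0·-1 + 9·0 + 6·0 + 8·0 + 0·1 = 0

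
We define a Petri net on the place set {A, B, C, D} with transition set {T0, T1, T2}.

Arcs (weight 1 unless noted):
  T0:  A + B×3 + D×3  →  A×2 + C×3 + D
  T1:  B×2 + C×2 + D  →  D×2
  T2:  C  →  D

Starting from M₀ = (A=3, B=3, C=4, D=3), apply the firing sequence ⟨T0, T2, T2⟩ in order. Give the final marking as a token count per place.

(A=4, B=0, C=5, D=3)

step 1: fire T0:  (A=3, B=3, C=4, D=3) → (A=4, B=0, C=7, D=1)
step 2: fire T2:  (A=4, B=0, C=7, D=1) → (A=4, B=0, C=6, D=2)
step 3: fire T2:  (A=4, B=0, C=6, D=2) → (A=4, B=0, C=5, D=3)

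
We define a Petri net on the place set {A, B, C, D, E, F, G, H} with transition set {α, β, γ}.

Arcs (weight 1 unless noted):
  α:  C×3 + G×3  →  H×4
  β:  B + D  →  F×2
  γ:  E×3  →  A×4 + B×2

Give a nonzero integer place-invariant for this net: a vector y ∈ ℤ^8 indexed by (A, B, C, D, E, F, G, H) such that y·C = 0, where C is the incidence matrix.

Incidence matrix C (rows=places, cols=transitions):
        α    β    γ
    A   0    0    4
    B   0   -1    2
    C  -3    0    0
    D   0   -1    0
    E   0    0   -3
    F   0    2    0
    G  -3    0    0
    H   4    0    0

Candidate y = [1, -2, 0, 2, 0, 0, 0, 0]; check y·C column-wise:
  col α: 1·0 + -2·0 + 0·-3 + 2·0 + 0·-3 + 0·4 = 0
  col β: 1·0 + -2·-1 + 2·-1 + 0·2 = 0
  col γ: 1·4 + -2·2 + 2·0 + 0·-3 = 0

y = (A:1, B:-2, C:0, D:2, E:0, F:0, G:0, H:0)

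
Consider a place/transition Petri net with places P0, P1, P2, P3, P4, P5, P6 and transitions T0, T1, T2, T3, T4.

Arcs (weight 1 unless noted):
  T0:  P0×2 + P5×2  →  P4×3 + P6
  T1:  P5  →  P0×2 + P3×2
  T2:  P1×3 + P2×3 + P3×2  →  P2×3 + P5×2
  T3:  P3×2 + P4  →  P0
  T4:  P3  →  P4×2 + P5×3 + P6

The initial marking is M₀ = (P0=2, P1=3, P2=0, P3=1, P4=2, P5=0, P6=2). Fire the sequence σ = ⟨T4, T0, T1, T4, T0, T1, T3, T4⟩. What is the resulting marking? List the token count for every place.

step 1: fire T4:  (P0=2, P1=3, P2=0, P3=1, P4=2, P5=0, P6=2) → (P0=2, P1=3, P2=0, P3=0, P4=4, P5=3, P6=3)
step 2: fire T0:  (P0=2, P1=3, P2=0, P3=0, P4=4, P5=3, P6=3) → (P0=0, P1=3, P2=0, P3=0, P4=7, P5=1, P6=4)
step 3: fire T1:  (P0=0, P1=3, P2=0, P3=0, P4=7, P5=1, P6=4) → (P0=2, P1=3, P2=0, P3=2, P4=7, P5=0, P6=4)
step 4: fire T4:  (P0=2, P1=3, P2=0, P3=2, P4=7, P5=0, P6=4) → (P0=2, P1=3, P2=0, P3=1, P4=9, P5=3, P6=5)
step 5: fire T0:  (P0=2, P1=3, P2=0, P3=1, P4=9, P5=3, P6=5) → (P0=0, P1=3, P2=0, P3=1, P4=12, P5=1, P6=6)
step 6: fire T1:  (P0=0, P1=3, P2=0, P3=1, P4=12, P5=1, P6=6) → (P0=2, P1=3, P2=0, P3=3, P4=12, P5=0, P6=6)
step 7: fire T3:  (P0=2, P1=3, P2=0, P3=3, P4=12, P5=0, P6=6) → (P0=3, P1=3, P2=0, P3=1, P4=11, P5=0, P6=6)
step 8: fire T4:  (P0=3, P1=3, P2=0, P3=1, P4=11, P5=0, P6=6) → (P0=3, P1=3, P2=0, P3=0, P4=13, P5=3, P6=7)

(P0=3, P1=3, P2=0, P3=0, P4=13, P5=3, P6=7)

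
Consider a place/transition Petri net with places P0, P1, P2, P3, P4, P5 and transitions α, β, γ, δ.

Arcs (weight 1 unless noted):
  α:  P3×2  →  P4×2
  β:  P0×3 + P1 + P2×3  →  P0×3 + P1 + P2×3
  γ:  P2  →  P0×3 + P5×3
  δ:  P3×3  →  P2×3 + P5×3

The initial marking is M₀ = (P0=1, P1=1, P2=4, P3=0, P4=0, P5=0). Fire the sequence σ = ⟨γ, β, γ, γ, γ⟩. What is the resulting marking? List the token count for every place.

step 1: fire γ:  (P0=1, P1=1, P2=4, P3=0, P4=0, P5=0) → (P0=4, P1=1, P2=3, P3=0, P4=0, P5=3)
step 2: fire β:  (P0=4, P1=1, P2=3, P3=0, P4=0, P5=3) → (P0=4, P1=1, P2=3, P3=0, P4=0, P5=3)
step 3: fire γ:  (P0=4, P1=1, P2=3, P3=0, P4=0, P5=3) → (P0=7, P1=1, P2=2, P3=0, P4=0, P5=6)
step 4: fire γ:  (P0=7, P1=1, P2=2, P3=0, P4=0, P5=6) → (P0=10, P1=1, P2=1, P3=0, P4=0, P5=9)
step 5: fire γ:  (P0=10, P1=1, P2=1, P3=0, P4=0, P5=9) → (P0=13, P1=1, P2=0, P3=0, P4=0, P5=12)

(P0=13, P1=1, P2=0, P3=0, P4=0, P5=12)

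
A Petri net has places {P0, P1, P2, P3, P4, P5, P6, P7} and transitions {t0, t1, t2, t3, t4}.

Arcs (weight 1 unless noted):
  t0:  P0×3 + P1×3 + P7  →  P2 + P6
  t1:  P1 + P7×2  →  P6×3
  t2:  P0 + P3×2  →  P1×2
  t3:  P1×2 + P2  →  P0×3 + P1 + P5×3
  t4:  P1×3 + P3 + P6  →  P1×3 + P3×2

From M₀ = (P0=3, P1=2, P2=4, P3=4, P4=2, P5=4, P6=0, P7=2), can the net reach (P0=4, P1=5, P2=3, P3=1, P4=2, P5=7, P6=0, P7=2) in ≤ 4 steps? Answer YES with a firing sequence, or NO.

NO — not reachable within 4 firings

depth 0: 1 marking
depth 1: 4 markings reached so far
depth 2: 8 markings reached so far
depth 3: 14 markings reached so far
depth 4: 22 markings reached so far
target is not among the 22 markings reachable within 4 steps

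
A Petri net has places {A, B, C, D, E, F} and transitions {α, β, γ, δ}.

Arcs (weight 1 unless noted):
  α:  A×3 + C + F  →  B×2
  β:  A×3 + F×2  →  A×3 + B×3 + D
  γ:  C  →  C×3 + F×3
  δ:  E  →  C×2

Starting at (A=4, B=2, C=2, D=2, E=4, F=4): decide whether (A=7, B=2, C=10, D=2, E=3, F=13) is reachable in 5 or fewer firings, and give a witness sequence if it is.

depth 0: 1 marking
depth 1: 5 markings reached so far
depth 2: 14 markings reached so far
depth 3: 28 markings reached so far
depth 4: 49 markings reached so far
depth 5: 77 markings reached so far
target is not among the 77 markings reachable within 5 steps

NO — not reachable within 5 firings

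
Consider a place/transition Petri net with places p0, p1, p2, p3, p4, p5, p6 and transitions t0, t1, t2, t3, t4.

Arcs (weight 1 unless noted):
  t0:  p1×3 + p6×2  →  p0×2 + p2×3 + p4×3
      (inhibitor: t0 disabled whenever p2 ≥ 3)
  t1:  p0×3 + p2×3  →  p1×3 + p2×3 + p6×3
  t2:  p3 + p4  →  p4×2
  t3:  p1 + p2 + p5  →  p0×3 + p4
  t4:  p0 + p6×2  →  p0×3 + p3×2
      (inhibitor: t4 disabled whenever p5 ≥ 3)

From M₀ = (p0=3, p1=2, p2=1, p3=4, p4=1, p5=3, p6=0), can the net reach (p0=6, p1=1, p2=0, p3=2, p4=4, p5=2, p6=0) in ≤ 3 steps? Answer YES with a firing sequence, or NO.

step 1: fire t2:  (p0=3, p1=2, p2=1, p3=4, p4=1, p5=3, p6=0) → (p0=3, p1=2, p2=1, p3=3, p4=2, p5=3, p6=0)
step 2: fire t2:  (p0=3, p1=2, p2=1, p3=3, p4=2, p5=3, p6=0) → (p0=3, p1=2, p2=1, p3=2, p4=3, p5=3, p6=0)
step 3: fire t3:  (p0=3, p1=2, p2=1, p3=2, p4=3, p5=3, p6=0) → (p0=6, p1=1, p2=0, p3=2, p4=4, p5=2, p6=0)

YES — reachable via ⟨t2, t2, t3⟩ (3 firings)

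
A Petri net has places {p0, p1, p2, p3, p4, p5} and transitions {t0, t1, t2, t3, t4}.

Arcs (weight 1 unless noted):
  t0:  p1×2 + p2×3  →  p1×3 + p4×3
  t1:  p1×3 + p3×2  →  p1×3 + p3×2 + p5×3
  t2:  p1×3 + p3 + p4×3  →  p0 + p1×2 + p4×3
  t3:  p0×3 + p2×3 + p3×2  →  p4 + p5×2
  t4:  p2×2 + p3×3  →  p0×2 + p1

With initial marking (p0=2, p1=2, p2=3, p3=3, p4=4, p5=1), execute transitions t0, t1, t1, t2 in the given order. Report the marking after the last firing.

step 1: fire t0:  (p0=2, p1=2, p2=3, p3=3, p4=4, p5=1) → (p0=2, p1=3, p2=0, p3=3, p4=7, p5=1)
step 2: fire t1:  (p0=2, p1=3, p2=0, p3=3, p4=7, p5=1) → (p0=2, p1=3, p2=0, p3=3, p4=7, p5=4)
step 3: fire t1:  (p0=2, p1=3, p2=0, p3=3, p4=7, p5=4) → (p0=2, p1=3, p2=0, p3=3, p4=7, p5=7)
step 4: fire t2:  (p0=2, p1=3, p2=0, p3=3, p4=7, p5=7) → (p0=3, p1=2, p2=0, p3=2, p4=7, p5=7)

(p0=3, p1=2, p2=0, p3=2, p4=7, p5=7)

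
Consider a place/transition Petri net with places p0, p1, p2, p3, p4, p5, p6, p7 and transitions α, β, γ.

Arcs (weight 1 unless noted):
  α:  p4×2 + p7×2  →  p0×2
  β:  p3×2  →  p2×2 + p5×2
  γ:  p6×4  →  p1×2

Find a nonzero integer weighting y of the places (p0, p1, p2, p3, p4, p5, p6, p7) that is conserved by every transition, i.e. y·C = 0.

Incidence matrix C (rows=places, cols=transitions):
        α    β    γ
   p0   2    0    0
   p1   0    0    2
   p2   0    2    0
   p3   0   -2    0
   p4  -2    0    0
   p5   0    2    0
   p6   0    0   -4
   p7  -2    0    0

Candidate y = [0, 0, 1, 1, 0, 0, 0, 0]; check y·C column-wise:
  col α: 0·2 + 1·0 + 1·0 + 0·-2 + 0·-2 = 0
  col β: 1·2 + 1·-2 + 0·2 = 0
  col γ: 0·2 + 1·0 + 1·0 + 0·-4 = 0

y = (p0:0, p1:0, p2:1, p3:1, p4:0, p5:0, p6:0, p7:0)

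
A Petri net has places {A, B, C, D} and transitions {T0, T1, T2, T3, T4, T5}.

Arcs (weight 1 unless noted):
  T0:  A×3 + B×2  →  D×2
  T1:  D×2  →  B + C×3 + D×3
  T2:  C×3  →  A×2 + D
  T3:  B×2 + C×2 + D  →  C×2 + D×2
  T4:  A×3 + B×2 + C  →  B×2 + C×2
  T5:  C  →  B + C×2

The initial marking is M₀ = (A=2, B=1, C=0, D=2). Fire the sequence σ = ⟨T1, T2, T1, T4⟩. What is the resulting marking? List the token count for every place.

(A=1, B=3, C=4, D=5)

step 1: fire T1:  (A=2, B=1, C=0, D=2) → (A=2, B=2, C=3, D=3)
step 2: fire T2:  (A=2, B=2, C=3, D=3) → (A=4, B=2, C=0, D=4)
step 3: fire T1:  (A=4, B=2, C=0, D=4) → (A=4, B=3, C=3, D=5)
step 4: fire T4:  (A=4, B=3, C=3, D=5) → (A=1, B=3, C=4, D=5)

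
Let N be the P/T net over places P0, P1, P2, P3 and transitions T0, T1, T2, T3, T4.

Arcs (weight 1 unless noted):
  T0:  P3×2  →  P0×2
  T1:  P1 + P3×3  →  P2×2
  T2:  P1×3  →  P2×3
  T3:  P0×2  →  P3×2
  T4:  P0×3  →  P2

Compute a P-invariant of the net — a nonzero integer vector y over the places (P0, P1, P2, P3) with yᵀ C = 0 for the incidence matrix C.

y = (P0:1, P1:3, P2:3, P3:1)

Incidence matrix C (rows=places, cols=transitions):
       T0   T1   T2   T3   T4
   P0   2    0    0   -2   -3
   P1   0   -1   -3    0    0
   P2   0    2    3    0    1
   P3  -2   -3    0    2    0

Candidate y = [1, 3, 3, 1]; check y·C column-wise:
  col T0: 1·2 + 3·0 + 3·0 + 1·-2 = 0
  col T1: 1·0 + 3·-1 + 3·2 + 1·-3 = 0
  col T2: 1·0 + 3·-3 + 3·3 + 1·0 = 0
  col T3: 1·-2 + 3·0 + 3·0 + 1·2 = 0
  col T4: 1·-3 + 3·0 + 3·1 + 1·0 = 0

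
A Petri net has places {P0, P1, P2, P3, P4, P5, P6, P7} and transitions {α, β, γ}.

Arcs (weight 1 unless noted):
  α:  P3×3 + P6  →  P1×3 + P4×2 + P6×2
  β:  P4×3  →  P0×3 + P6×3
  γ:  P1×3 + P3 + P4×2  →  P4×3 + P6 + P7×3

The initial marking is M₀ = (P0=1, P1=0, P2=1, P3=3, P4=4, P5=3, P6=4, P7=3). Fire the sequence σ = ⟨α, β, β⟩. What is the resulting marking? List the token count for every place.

step 1: fire α:  (P0=1, P1=0, P2=1, P3=3, P4=4, P5=3, P6=4, P7=3) → (P0=1, P1=3, P2=1, P3=0, P4=6, P5=3, P6=5, P7=3)
step 2: fire β:  (P0=1, P1=3, P2=1, P3=0, P4=6, P5=3, P6=5, P7=3) → (P0=4, P1=3, P2=1, P3=0, P4=3, P5=3, P6=8, P7=3)
step 3: fire β:  (P0=4, P1=3, P2=1, P3=0, P4=3, P5=3, P6=8, P7=3) → (P0=7, P1=3, P2=1, P3=0, P4=0, P5=3, P6=11, P7=3)

(P0=7, P1=3, P2=1, P3=0, P4=0, P5=3, P6=11, P7=3)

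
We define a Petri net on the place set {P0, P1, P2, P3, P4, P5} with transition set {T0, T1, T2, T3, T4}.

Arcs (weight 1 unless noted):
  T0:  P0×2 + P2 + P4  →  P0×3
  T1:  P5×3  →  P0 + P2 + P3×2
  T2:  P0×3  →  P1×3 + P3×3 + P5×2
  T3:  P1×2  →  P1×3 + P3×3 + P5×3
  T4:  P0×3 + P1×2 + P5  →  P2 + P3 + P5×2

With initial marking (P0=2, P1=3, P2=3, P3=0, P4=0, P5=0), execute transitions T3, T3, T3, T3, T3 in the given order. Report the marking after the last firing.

(P0=2, P1=8, P2=3, P3=15, P4=0, P5=15)

step 1: fire T3:  (P0=2, P1=3, P2=3, P3=0, P4=0, P5=0) → (P0=2, P1=4, P2=3, P3=3, P4=0, P5=3)
step 2: fire T3:  (P0=2, P1=4, P2=3, P3=3, P4=0, P5=3) → (P0=2, P1=5, P2=3, P3=6, P4=0, P5=6)
step 3: fire T3:  (P0=2, P1=5, P2=3, P3=6, P4=0, P5=6) → (P0=2, P1=6, P2=3, P3=9, P4=0, P5=9)
step 4: fire T3:  (P0=2, P1=6, P2=3, P3=9, P4=0, P5=9) → (P0=2, P1=7, P2=3, P3=12, P4=0, P5=12)
step 5: fire T3:  (P0=2, P1=7, P2=3, P3=12, P4=0, P5=12) → (P0=2, P1=8, P2=3, P3=15, P4=0, P5=15)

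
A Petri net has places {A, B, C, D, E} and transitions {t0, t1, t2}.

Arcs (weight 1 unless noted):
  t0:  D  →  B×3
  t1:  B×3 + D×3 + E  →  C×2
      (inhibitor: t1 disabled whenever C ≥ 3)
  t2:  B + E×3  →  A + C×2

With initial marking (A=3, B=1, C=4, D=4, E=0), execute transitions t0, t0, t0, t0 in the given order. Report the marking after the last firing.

(A=3, B=13, C=4, D=0, E=0)

step 1: fire t0:  (A=3, B=1, C=4, D=4, E=0) → (A=3, B=4, C=4, D=3, E=0)
step 2: fire t0:  (A=3, B=4, C=4, D=3, E=0) → (A=3, B=7, C=4, D=2, E=0)
step 3: fire t0:  (A=3, B=7, C=4, D=2, E=0) → (A=3, B=10, C=4, D=1, E=0)
step 4: fire t0:  (A=3, B=10, C=4, D=1, E=0) → (A=3, B=13, C=4, D=0, E=0)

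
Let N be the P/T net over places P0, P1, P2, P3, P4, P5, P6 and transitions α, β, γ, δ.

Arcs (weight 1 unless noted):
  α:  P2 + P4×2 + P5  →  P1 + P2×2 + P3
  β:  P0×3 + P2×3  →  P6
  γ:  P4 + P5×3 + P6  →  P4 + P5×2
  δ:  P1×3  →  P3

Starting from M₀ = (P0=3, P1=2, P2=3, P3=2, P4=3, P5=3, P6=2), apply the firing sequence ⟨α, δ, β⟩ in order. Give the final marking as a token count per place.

step 1: fire α:  (P0=3, P1=2, P2=3, P3=2, P4=3, P5=3, P6=2) → (P0=3, P1=3, P2=4, P3=3, P4=1, P5=2, P6=2)
step 2: fire δ:  (P0=3, P1=3, P2=4, P3=3, P4=1, P5=2, P6=2) → (P0=3, P1=0, P2=4, P3=4, P4=1, P5=2, P6=2)
step 3: fire β:  (P0=3, P1=0, P2=4, P3=4, P4=1, P5=2, P6=2) → (P0=0, P1=0, P2=1, P3=4, P4=1, P5=2, P6=3)

(P0=0, P1=0, P2=1, P3=4, P4=1, P5=2, P6=3)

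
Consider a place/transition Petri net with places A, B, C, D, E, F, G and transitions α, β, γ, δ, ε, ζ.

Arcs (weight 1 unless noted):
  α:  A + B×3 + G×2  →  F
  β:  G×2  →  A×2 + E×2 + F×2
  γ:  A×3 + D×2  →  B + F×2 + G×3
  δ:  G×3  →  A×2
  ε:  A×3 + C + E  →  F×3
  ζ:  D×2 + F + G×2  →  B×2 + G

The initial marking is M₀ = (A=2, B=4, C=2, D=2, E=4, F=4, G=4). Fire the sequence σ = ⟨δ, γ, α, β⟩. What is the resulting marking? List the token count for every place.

step 1: fire δ:  (A=2, B=4, C=2, D=2, E=4, F=4, G=4) → (A=4, B=4, C=2, D=2, E=4, F=4, G=1)
step 2: fire γ:  (A=4, B=4, C=2, D=2, E=4, F=4, G=1) → (A=1, B=5, C=2, D=0, E=4, F=6, G=4)
step 3: fire α:  (A=1, B=5, C=2, D=0, E=4, F=6, G=4) → (A=0, B=2, C=2, D=0, E=4, F=7, G=2)
step 4: fire β:  (A=0, B=2, C=2, D=0, E=4, F=7, G=2) → (A=2, B=2, C=2, D=0, E=6, F=9, G=0)

(A=2, B=2, C=2, D=0, E=6, F=9, G=0)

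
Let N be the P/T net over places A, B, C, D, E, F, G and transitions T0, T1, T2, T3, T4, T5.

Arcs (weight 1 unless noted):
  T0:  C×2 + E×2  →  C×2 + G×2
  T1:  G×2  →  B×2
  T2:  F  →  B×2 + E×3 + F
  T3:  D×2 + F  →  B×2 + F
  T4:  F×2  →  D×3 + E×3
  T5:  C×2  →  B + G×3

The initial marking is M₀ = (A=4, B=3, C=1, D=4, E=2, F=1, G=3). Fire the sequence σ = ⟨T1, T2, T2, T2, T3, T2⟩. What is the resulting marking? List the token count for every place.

(A=4, B=15, C=1, D=2, E=14, F=1, G=1)

step 1: fire T1:  (A=4, B=3, C=1, D=4, E=2, F=1, G=3) → (A=4, B=5, C=1, D=4, E=2, F=1, G=1)
step 2: fire T2:  (A=4, B=5, C=1, D=4, E=2, F=1, G=1) → (A=4, B=7, C=1, D=4, E=5, F=1, G=1)
step 3: fire T2:  (A=4, B=7, C=1, D=4, E=5, F=1, G=1) → (A=4, B=9, C=1, D=4, E=8, F=1, G=1)
step 4: fire T2:  (A=4, B=9, C=1, D=4, E=8, F=1, G=1) → (A=4, B=11, C=1, D=4, E=11, F=1, G=1)
step 5: fire T3:  (A=4, B=11, C=1, D=4, E=11, F=1, G=1) → (A=4, B=13, C=1, D=2, E=11, F=1, G=1)
step 6: fire T2:  (A=4, B=13, C=1, D=2, E=11, F=1, G=1) → (A=4, B=15, C=1, D=2, E=14, F=1, G=1)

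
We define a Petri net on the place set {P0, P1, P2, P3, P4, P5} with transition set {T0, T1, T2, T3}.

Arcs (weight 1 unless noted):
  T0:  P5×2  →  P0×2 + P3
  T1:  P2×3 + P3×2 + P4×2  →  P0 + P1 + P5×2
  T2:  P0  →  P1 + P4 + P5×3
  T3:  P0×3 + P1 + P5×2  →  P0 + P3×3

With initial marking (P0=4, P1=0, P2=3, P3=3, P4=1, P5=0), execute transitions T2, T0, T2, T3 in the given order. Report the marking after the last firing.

(P0=2, P1=1, P2=3, P3=7, P4=3, P5=2)

step 1: fire T2:  (P0=4, P1=0, P2=3, P3=3, P4=1, P5=0) → (P0=3, P1=1, P2=3, P3=3, P4=2, P5=3)
step 2: fire T0:  (P0=3, P1=1, P2=3, P3=3, P4=2, P5=3) → (P0=5, P1=1, P2=3, P3=4, P4=2, P5=1)
step 3: fire T2:  (P0=5, P1=1, P2=3, P3=4, P4=2, P5=1) → (P0=4, P1=2, P2=3, P3=4, P4=3, P5=4)
step 4: fire T3:  (P0=4, P1=2, P2=3, P3=4, P4=3, P5=4) → (P0=2, P1=1, P2=3, P3=7, P4=3, P5=2)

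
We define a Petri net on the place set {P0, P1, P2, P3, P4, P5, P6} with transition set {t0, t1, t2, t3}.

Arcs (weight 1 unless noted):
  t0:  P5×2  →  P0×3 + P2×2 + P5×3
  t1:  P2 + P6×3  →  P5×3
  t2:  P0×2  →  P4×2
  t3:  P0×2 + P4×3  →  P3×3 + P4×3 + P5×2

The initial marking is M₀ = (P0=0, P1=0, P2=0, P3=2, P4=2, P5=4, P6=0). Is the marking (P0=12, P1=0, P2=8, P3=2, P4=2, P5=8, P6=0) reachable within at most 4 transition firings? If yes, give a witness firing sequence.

step 1: fire t0:  (P0=0, P1=0, P2=0, P3=2, P4=2, P5=4, P6=0) → (P0=3, P1=0, P2=2, P3=2, P4=2, P5=5, P6=0)
step 2: fire t0:  (P0=3, P1=0, P2=2, P3=2, P4=2, P5=5, P6=0) → (P0=6, P1=0, P2=4, P3=2, P4=2, P5=6, P6=0)
step 3: fire t0:  (P0=6, P1=0, P2=4, P3=2, P4=2, P5=6, P6=0) → (P0=9, P1=0, P2=6, P3=2, P4=2, P5=7, P6=0)
step 4: fire t0:  (P0=9, P1=0, P2=6, P3=2, P4=2, P5=7, P6=0) → (P0=12, P1=0, P2=8, P3=2, P4=2, P5=8, P6=0)

YES — reachable via ⟨t0, t0, t0, t0⟩ (4 firings)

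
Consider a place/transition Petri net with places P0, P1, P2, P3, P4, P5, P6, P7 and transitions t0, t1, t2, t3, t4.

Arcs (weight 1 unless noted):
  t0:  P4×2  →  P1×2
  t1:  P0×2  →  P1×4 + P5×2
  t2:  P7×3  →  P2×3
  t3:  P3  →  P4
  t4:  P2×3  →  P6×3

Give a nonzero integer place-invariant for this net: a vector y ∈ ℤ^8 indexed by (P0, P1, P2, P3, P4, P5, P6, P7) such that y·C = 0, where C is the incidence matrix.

Incidence matrix C (rows=places, cols=transitions):
       t0   t1   t2   t3   t4
   P0   0   -2    0    0    0
   P1   2    4    0    0    0
   P2   0    0    3    0   -3
   P3   0    0    0   -1    0
   P4  -2    0    0    1    0
   P5   0    2    0    0    0
   P6   0    0    0    0    3
   P7   0    0   -3    0    0

Candidate y = [2, 1, 0, 1, 1, 0, 0, 0]; check y·C column-wise:
  col t0: 2·0 + 1·2 + 1·0 + 1·-2 = 0
  col t1: 2·-2 + 1·4 + 1·0 + 1·0 + 0·2 = 0
  col t2: 2·0 + 1·0 + 0·3 + 1·0 + 1·0 + 0·-3 = 0
  col t3: 2·0 + 1·0 + 1·-1 + 1·1 = 0
  col t4: 2·0 + 1·0 + 0·-3 + 1·0 + 1·0 + 0·3 = 0

y = (P0:2, P1:1, P2:0, P3:1, P4:1, P5:0, P6:0, P7:0)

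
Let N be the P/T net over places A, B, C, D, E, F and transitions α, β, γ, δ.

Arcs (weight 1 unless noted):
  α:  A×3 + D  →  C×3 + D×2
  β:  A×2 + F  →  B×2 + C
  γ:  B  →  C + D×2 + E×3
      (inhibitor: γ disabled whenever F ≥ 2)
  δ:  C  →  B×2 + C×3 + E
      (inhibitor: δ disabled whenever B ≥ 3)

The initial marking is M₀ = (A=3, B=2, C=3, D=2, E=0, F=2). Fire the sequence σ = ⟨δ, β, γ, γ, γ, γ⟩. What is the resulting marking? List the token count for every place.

step 1: fire δ:  (A=3, B=2, C=3, D=2, E=0, F=2) → (A=3, B=4, C=5, D=2, E=1, F=2)
step 2: fire β:  (A=3, B=4, C=5, D=2, E=1, F=2) → (A=1, B=6, C=6, D=2, E=1, F=1)
step 3: fire γ:  (A=1, B=6, C=6, D=2, E=1, F=1) → (A=1, B=5, C=7, D=4, E=4, F=1)
step 4: fire γ:  (A=1, B=5, C=7, D=4, E=4, F=1) → (A=1, B=4, C=8, D=6, E=7, F=1)
step 5: fire γ:  (A=1, B=4, C=8, D=6, E=7, F=1) → (A=1, B=3, C=9, D=8, E=10, F=1)
step 6: fire γ:  (A=1, B=3, C=9, D=8, E=10, F=1) → (A=1, B=2, C=10, D=10, E=13, F=1)

(A=1, B=2, C=10, D=10, E=13, F=1)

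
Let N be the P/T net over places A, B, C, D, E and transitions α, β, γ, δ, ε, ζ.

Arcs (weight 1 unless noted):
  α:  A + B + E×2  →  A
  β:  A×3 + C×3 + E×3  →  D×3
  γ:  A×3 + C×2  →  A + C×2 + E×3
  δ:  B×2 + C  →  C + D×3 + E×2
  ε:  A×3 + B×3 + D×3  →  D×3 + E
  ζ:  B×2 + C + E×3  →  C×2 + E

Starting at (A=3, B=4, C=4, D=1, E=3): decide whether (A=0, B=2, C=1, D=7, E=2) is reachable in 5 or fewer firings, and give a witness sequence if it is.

YES — reachable via ⟨β, δ⟩ (2 firings)

step 1: fire β:  (A=3, B=4, C=4, D=1, E=3) → (A=0, B=4, C=1, D=4, E=0)
step 2: fire δ:  (A=0, B=4, C=1, D=4, E=0) → (A=0, B=2, C=1, D=7, E=2)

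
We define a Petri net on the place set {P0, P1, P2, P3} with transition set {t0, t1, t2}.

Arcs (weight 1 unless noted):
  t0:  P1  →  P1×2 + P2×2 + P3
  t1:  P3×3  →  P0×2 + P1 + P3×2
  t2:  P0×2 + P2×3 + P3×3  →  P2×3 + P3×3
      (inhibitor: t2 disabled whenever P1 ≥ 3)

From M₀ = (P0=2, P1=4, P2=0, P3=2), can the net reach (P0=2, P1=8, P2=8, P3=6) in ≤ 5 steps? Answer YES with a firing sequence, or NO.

YES — reachable via ⟨t0, t0, t0, t0⟩ (4 firings)

step 1: fire t0:  (P0=2, P1=4, P2=0, P3=2) → (P0=2, P1=5, P2=2, P3=3)
step 2: fire t0:  (P0=2, P1=5, P2=2, P3=3) → (P0=2, P1=6, P2=4, P3=4)
step 3: fire t0:  (P0=2, P1=6, P2=4, P3=4) → (P0=2, P1=7, P2=6, P3=5)
step 4: fire t0:  (P0=2, P1=7, P2=6, P3=5) → (P0=2, P1=8, P2=8, P3=6)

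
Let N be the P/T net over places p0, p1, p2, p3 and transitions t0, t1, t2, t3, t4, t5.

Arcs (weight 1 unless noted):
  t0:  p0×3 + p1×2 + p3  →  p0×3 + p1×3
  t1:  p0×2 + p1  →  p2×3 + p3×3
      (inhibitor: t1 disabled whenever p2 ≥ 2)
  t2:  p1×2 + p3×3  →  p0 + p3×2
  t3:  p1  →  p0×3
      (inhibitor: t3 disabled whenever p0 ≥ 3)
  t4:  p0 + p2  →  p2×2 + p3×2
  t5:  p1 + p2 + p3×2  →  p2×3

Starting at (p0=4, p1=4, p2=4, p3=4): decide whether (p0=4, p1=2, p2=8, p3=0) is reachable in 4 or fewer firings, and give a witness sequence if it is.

YES — reachable via ⟨t5, t5⟩ (2 firings)

step 1: fire t5:  (p0=4, p1=4, p2=4, p3=4) → (p0=4, p1=3, p2=6, p3=2)
step 2: fire t5:  (p0=4, p1=3, p2=6, p3=2) → (p0=4, p1=2, p2=8, p3=0)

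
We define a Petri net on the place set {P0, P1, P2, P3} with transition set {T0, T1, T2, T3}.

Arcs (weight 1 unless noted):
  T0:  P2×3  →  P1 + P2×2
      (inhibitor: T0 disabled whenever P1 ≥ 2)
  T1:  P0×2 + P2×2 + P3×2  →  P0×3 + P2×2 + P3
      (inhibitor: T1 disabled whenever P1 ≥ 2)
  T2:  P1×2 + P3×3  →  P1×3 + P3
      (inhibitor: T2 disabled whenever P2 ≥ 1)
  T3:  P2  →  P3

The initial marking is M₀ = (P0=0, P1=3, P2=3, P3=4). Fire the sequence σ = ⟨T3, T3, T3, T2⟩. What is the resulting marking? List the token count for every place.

(P0=0, P1=4, P2=0, P3=5)

step 1: fire T3:  (P0=0, P1=3, P2=3, P3=4) → (P0=0, P1=3, P2=2, P3=5)
step 2: fire T3:  (P0=0, P1=3, P2=2, P3=5) → (P0=0, P1=3, P2=1, P3=6)
step 3: fire T3:  (P0=0, P1=3, P2=1, P3=6) → (P0=0, P1=3, P2=0, P3=7)
step 4: fire T2:  (P0=0, P1=3, P2=0, P3=7) → (P0=0, P1=4, P2=0, P3=5)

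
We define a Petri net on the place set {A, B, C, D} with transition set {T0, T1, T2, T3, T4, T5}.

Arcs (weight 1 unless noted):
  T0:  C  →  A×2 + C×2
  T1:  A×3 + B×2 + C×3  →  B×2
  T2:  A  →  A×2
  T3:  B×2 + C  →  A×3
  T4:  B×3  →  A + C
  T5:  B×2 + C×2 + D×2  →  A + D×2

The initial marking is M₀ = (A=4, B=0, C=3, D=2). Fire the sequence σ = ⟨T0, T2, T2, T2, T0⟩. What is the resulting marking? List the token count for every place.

step 1: fire T0:  (A=4, B=0, C=3, D=2) → (A=6, B=0, C=4, D=2)
step 2: fire T2:  (A=6, B=0, C=4, D=2) → (A=7, B=0, C=4, D=2)
step 3: fire T2:  (A=7, B=0, C=4, D=2) → (A=8, B=0, C=4, D=2)
step 4: fire T2:  (A=8, B=0, C=4, D=2) → (A=9, B=0, C=4, D=2)
step 5: fire T0:  (A=9, B=0, C=4, D=2) → (A=11, B=0, C=5, D=2)

(A=11, B=0, C=5, D=2)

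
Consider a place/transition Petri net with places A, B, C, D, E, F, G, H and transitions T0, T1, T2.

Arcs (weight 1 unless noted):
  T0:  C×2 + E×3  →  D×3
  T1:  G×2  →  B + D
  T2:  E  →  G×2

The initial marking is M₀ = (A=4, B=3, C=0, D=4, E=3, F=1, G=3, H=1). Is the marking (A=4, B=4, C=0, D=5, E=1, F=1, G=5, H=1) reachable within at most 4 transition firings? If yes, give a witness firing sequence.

step 1: fire T1:  (A=4, B=3, C=0, D=4, E=3, F=1, G=3, H=1) → (A=4, B=4, C=0, D=5, E=3, F=1, G=1, H=1)
step 2: fire T2:  (A=4, B=4, C=0, D=5, E=3, F=1, G=1, H=1) → (A=4, B=4, C=0, D=5, E=2, F=1, G=3, H=1)
step 3: fire T2:  (A=4, B=4, C=0, D=5, E=2, F=1, G=3, H=1) → (A=4, B=4, C=0, D=5, E=1, F=1, G=5, H=1)

YES — reachable via ⟨T1, T2, T2⟩ (3 firings)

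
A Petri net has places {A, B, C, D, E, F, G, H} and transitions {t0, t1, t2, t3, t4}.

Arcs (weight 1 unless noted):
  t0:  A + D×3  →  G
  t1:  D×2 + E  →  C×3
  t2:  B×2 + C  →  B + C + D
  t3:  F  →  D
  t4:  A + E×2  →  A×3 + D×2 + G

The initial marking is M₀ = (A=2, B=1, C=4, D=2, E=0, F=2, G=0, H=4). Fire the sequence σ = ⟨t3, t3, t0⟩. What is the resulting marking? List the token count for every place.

step 1: fire t3:  (A=2, B=1, C=4, D=2, E=0, F=2, G=0, H=4) → (A=2, B=1, C=4, D=3, E=0, F=1, G=0, H=4)
step 2: fire t3:  (A=2, B=1, C=4, D=3, E=0, F=1, G=0, H=4) → (A=2, B=1, C=4, D=4, E=0, F=0, G=0, H=4)
step 3: fire t0:  (A=2, B=1, C=4, D=4, E=0, F=0, G=0, H=4) → (A=1, B=1, C=4, D=1, E=0, F=0, G=1, H=4)

(A=1, B=1, C=4, D=1, E=0, F=0, G=1, H=4)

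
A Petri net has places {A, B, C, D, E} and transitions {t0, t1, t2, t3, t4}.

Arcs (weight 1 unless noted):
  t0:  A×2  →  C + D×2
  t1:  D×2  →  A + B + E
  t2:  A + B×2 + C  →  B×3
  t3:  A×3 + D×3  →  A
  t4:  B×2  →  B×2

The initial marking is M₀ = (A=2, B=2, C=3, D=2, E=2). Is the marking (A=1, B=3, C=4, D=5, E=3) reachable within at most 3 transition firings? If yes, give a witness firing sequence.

NO — not reachable within 3 firings

depth 0: 1 marking
depth 1: 4 markings reached so far
depth 2: 7 markings reached so far
depth 3: 10 markings reached so far
target is not among the 10 markings reachable within 3 steps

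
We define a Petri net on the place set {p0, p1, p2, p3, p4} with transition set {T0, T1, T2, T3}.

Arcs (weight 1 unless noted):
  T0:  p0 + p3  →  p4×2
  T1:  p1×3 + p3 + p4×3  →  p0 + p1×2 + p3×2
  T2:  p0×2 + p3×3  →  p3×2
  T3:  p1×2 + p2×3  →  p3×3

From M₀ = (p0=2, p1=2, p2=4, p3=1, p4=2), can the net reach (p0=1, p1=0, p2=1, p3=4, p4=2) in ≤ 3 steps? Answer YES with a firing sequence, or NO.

NO — not reachable within 3 firings

depth 0: 1 marking
depth 1: 3 markings reached so far
depth 2: 5 markings reached so far
depth 3: 6 markings reached so far
target is not among the 6 markings reachable within 3 steps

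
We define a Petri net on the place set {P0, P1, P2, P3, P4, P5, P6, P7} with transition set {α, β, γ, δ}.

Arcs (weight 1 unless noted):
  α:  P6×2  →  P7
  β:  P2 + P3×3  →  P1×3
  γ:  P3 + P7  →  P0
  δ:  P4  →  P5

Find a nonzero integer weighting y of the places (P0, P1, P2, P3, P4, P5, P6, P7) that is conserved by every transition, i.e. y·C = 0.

y = (P0:0, P1:1, P2:3, P3:0, P4:0, P5:0, P6:0, P7:0)

Incidence matrix C (rows=places, cols=transitions):
        α    β    γ    δ
   P0   0    0    1    0
   P1   0    3    0    0
   P2   0   -1    0    0
   P3   0   -3   -1    0
   P4   0    0    0   -1
   P5   0    0    0    1
   P6  -2    0    0    0
   P7   1    0   -1    0

Candidate y = [0, 1, 3, 0, 0, 0, 0, 0]; check y·C column-wise:
  col α: 1·0 + 3·0 + 0·-2 + 0·1 = 0
  col β: 1·3 + 3·-1 + 0·-3 = 0
  col γ: 0·1 + 1·0 + 3·0 + 0·-1 + 0·-1 = 0
  col δ: 1·0 + 3·0 + 0·-1 + 0·1 = 0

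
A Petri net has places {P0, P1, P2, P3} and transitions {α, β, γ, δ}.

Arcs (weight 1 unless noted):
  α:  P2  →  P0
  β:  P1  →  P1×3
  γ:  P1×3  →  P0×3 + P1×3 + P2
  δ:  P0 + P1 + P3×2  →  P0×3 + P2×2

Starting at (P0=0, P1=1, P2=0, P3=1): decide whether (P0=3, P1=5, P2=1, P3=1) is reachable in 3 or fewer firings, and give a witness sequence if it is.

YES — reachable via ⟨β, β, γ⟩ (3 firings)

step 1: fire β:  (P0=0, P1=1, P2=0, P3=1) → (P0=0, P1=3, P2=0, P3=1)
step 2: fire β:  (P0=0, P1=3, P2=0, P3=1) → (P0=0, P1=5, P2=0, P3=1)
step 3: fire γ:  (P0=0, P1=5, P2=0, P3=1) → (P0=3, P1=5, P2=1, P3=1)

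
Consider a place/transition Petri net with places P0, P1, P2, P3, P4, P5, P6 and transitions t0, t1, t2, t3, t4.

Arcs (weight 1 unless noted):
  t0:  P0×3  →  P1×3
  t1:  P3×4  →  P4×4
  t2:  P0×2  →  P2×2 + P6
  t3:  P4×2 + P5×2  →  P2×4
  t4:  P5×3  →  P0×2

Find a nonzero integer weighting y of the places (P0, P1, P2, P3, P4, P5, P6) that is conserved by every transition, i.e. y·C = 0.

y = (P0:3, P1:3, P2:3, P3:4, P4:4, P5:2, P6:0)

Incidence matrix C (rows=places, cols=transitions):
       t0   t1   t2   t3   t4
   P0  -3    0   -2    0    2
   P1   3    0    0    0    0
   P2   0    0    2    4    0
   P3   0   -4    0    0    0
   P4   0    4    0   -2    0
   P5   0    0    0   -2   -3
   P6   0    0    1    0    0

Candidate y = [3, 3, 3, 4, 4, 2, 0]; check y·C column-wise:
  col t0: 3·-3 + 3·3 + 3·0 + 4·0 + 4·0 + 2·0 = 0
  col t1: 3·0 + 3·0 + 3·0 + 4·-4 + 4·4 + 2·0 = 0
  col t2: 3·-2 + 3·0 + 3·2 + 4·0 + 4·0 + 2·0 + 0·1 = 0
  col t3: 3·0 + 3·0 + 3·4 + 4·0 + 4·-2 + 2·-2 = 0
  col t4: 3·2 + 3·0 + 3·0 + 4·0 + 4·0 + 2·-3 = 0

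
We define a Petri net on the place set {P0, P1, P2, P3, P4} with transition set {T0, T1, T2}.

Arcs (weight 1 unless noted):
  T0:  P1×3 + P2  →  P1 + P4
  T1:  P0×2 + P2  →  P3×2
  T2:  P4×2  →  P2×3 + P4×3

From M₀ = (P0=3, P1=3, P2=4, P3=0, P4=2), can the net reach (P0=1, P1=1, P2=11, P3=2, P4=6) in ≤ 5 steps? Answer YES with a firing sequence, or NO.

step 1: fire T0:  (P0=3, P1=3, P2=4, P3=0, P4=2) → (P0=3, P1=1, P2=3, P3=0, P4=3)
step 2: fire T1:  (P0=3, P1=1, P2=3, P3=0, P4=3) → (P0=1, P1=1, P2=2, P3=2, P4=3)
step 3: fire T2:  (P0=1, P1=1, P2=2, P3=2, P4=3) → (P0=1, P1=1, P2=5, P3=2, P4=4)
step 4: fire T2:  (P0=1, P1=1, P2=5, P3=2, P4=4) → (P0=1, P1=1, P2=8, P3=2, P4=5)
step 5: fire T2:  (P0=1, P1=1, P2=8, P3=2, P4=5) → (P0=1, P1=1, P2=11, P3=2, P4=6)

YES — reachable via ⟨T0, T1, T2, T2, T2⟩ (5 firings)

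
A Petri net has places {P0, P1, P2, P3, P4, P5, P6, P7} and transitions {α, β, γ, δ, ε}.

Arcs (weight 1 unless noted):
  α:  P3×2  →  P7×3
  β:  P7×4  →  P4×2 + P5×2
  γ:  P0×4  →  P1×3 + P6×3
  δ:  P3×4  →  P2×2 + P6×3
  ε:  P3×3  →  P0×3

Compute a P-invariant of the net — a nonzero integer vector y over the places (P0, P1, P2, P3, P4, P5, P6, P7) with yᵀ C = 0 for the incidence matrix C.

Incidence matrix C (rows=places, cols=transitions):
        α    β    γ    δ    ε
   P0   0    0   -4    0    3
   P1   0    0    3    0    0
   P2   0    0    0    2    0
   P3  -2    0    0   -4   -3
   P4   0    2    0    0    0
   P5   0    2    0    0    0
   P6   0    0    3    3    0
   P7   3   -4    0    0    0

Candidate y = [0, 0, 0, 0, 1, -1, 0, 0]; check y·C column-wise:
  col α: 0·-2 + 1·0 + -1·0 + 0·3 = 0
  col β: 1·2 + -1·2 + 0·-4 = 0
  col γ: 0·-4 + 0·3 + 1·0 + -1·0 + 0·3 = 0
  col δ: 0·2 + 0·-4 + 1·0 + -1·0 + 0·3 = 0
  col ε: 0·3 + 0·-3 + 1·0 + -1·0 = 0

y = (P0:0, P1:0, P2:0, P3:0, P4:1, P5:-1, P6:0, P7:0)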